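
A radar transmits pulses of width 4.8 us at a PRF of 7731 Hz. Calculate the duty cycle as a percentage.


DC = 4.8e-6 * 7731 * 100 = 3.71%

3.71%


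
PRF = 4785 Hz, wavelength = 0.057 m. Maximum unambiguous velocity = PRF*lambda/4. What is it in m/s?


V_ua = 4785 * 0.057 / 4 = 68.2 m/s

68.2 m/s


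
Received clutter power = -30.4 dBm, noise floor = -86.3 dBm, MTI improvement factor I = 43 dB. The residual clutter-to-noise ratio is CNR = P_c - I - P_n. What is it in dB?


CNR = -30.4 - 43 - (-86.3) = 12.9 dB

12.9 dB


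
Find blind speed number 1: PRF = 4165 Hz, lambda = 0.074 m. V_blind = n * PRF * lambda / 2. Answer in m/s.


V_blind = 1 * 4165 * 0.074 / 2 = 154.1 m/s

154.1 m/s


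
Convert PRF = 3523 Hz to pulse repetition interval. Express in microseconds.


PRI = 1/3523 = 0.000283849 s = 283.8 us

283.8 us


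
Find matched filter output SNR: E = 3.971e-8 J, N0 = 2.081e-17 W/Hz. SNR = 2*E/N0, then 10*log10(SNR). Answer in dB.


SNR_lin = 2 * 3.971e-8 / 2.081e-17 = 3.816e9
SNR_dB = 10*log10(3.816e9) = 95.8 dB

95.8 dB


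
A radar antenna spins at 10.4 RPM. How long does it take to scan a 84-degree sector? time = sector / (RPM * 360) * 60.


t = 84 / (10.4 * 360) * 60 = 1.35 s

1.35 s


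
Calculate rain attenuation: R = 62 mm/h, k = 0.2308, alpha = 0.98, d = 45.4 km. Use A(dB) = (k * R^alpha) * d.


gamma = 0.2308 * 62^0.98 = 13.175881 dB/km
A = 13.175881 * 45.4 = 598.18 dB

598.18 dB


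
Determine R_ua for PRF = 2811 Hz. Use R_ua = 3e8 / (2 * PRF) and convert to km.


R_ua = 3e8 / (2 * 2811) = 53361.8 m = 53.4 km

53.4 km


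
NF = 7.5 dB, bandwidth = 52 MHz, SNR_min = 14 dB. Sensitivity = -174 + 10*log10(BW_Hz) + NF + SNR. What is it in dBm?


10*log10(52000000.0) = 77.16
S = -174 + 77.16 + 7.5 + 14 = -75.3 dBm

-75.3 dBm


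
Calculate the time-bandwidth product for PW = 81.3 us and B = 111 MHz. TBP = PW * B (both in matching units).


TBP = 81.3 * 111 = 9024.3

9024.3


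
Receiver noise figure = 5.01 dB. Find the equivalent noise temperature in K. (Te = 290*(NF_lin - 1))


NF_lin = 10^(5.01/10) = 3.169567
Te = 290 * (3.169567 - 1) = 629.2 K

629.2 K


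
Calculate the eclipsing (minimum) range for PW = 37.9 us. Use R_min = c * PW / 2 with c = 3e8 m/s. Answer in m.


R_min = 3e8 * 37.9e-6 / 2 = 5685.0 m

5685.0 m


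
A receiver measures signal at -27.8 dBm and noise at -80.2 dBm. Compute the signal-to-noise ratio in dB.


SNR = -27.8 - (-80.2) = 52.4 dB

52.4 dB


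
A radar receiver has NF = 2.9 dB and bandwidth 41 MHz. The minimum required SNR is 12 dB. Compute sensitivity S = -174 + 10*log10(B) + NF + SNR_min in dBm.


10*log10(41000000.0) = 76.13
S = -174 + 76.13 + 2.9 + 12 = -83.0 dBm

-83.0 dBm


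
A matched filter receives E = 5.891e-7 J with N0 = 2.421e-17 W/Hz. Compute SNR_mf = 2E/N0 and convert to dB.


SNR_lin = 2 * 5.891e-7 / 2.421e-17 = 4.867e10
SNR_dB = 10*log10(4.867e10) = 106.9 dB

106.9 dB


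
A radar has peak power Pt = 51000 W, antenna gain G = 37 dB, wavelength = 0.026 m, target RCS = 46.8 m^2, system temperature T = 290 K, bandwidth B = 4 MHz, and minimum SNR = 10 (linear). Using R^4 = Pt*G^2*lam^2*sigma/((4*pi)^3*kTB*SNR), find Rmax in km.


G_lin = 10^(37/10) = 5011.872336
R^4 = 51000 * 5011.872336^2 * 0.026^2 * 46.8 / ((4*pi)^3 * 1.38e-23 * 290 * 4000000.0 * 10)
R^4 = 1.27584e20 m^4
R_max = (1.27584e20)^(1/4) = 106279.4 m = 106.3 km

106.3 km


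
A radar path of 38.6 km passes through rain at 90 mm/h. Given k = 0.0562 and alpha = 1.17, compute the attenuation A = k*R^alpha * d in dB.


gamma = 0.0562 * 90^1.17 = 10.869262 dB/km
A = 10.869262 * 38.6 = 419.55 dB

419.55 dB


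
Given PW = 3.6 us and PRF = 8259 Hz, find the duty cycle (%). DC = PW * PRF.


DC = 3.6e-6 * 8259 * 100 = 2.97%

2.97%


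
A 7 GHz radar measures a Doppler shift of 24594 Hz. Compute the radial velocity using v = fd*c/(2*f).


v = 24594 * 3e8 / (2 * 7000000000.0) = 527.0 m/s

527.0 m/s


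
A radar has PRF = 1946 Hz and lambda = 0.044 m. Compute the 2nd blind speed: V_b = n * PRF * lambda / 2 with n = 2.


V_blind = 2 * 1946 * 0.044 / 2 = 85.6 m/s

85.6 m/s


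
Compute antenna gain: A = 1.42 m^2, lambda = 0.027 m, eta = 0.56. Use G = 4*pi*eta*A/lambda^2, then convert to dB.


G_linear = 4*pi*0.56*1.42/0.027^2 = 13707.51
G_dB = 10*log10(13707.51) = 41.4 dB

41.4 dB


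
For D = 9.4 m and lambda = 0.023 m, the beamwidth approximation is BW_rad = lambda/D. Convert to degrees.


BW_rad = 0.023 / 9.4 = 0.002447
BW_deg = 0.14 degrees

0.14 degrees


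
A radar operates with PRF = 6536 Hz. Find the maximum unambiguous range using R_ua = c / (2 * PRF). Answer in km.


R_ua = 3e8 / (2 * 6536) = 22949.8 m = 22.9 km

22.9 km


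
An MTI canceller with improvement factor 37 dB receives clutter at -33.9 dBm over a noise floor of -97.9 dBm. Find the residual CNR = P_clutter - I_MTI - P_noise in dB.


CNR = -33.9 - 37 - (-97.9) = 27.0 dB

27.0 dB


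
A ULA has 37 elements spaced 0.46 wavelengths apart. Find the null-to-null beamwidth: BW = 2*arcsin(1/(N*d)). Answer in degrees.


1/(N*d) = 1/(37*0.46) = 0.058754
BW = 2*arcsin(0.058754) = 6.7 degrees

6.7 degrees


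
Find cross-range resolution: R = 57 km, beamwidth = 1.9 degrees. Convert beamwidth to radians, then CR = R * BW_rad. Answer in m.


BW_rad = 0.033161256
CR = 57000 * 0.033161256 = 1890.2 m

1890.2 m


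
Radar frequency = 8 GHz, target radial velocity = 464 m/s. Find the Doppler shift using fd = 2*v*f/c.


fd = 2 * 464 * 8000000000.0 / 3e8 = 24746.7 Hz

24746.7 Hz


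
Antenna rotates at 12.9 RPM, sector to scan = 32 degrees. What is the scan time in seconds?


t = 32 / (12.9 * 360) * 60 = 0.41 s

0.41 s


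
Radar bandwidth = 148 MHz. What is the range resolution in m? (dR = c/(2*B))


dR = 3e8 / (2 * 148000000.0) = 1.01 m

1.01 m


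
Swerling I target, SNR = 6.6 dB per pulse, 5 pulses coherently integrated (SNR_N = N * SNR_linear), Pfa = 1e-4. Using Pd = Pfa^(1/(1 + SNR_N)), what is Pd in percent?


SNR_lin = 10^(6.6/10) = 4.57088
SNR_N = 5 * 4.57088 = 22.8544
1/(1 + SNR_N) = 1/23.8544 = 0.041921
Pd = (1e-4)^0.041921 = 0.6797
Pd = 68.0%

68.0%


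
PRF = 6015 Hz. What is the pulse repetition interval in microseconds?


PRI = 1/6015 = 0.000166251 s = 166.3 us

166.3 us


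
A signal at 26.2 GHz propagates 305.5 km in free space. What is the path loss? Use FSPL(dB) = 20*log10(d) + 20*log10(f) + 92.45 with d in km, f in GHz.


20*log10(305.5) = 49.7
20*log10(26.2) = 28.37
FSPL = 170.5 dB

170.5 dB


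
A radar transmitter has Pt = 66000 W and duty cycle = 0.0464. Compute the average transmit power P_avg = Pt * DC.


P_avg = 66000 * 0.0464 = 3062.4 W

3062.4 W


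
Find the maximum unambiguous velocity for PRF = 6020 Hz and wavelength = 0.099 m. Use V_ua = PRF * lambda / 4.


V_ua = 6020 * 0.099 / 4 = 149.0 m/s

149.0 m/s


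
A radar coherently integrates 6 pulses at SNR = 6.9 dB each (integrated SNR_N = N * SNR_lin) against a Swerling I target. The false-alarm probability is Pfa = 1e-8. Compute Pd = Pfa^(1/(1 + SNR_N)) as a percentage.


SNR_lin = 10^(6.9/10) = 4.89779
SNR_N = 6 * 4.89779 = 29.38674
1/(1 + SNR_N) = 1/30.38674 = 0.0329091
Pd = (1e-8)^0.0329091 = 0.54542
Pd = 54.5%

54.5%


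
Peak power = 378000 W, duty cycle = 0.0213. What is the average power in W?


P_avg = 378000 * 0.0213 = 8051.4 W

8051.4 W


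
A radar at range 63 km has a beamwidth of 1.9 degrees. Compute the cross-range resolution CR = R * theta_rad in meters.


BW_rad = 0.033161256
CR = 63000 * 0.033161256 = 2089.2 m

2089.2 m


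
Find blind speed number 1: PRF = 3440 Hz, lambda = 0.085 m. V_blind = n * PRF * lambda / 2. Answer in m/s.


V_blind = 1 * 3440 * 0.085 / 2 = 146.2 m/s

146.2 m/s


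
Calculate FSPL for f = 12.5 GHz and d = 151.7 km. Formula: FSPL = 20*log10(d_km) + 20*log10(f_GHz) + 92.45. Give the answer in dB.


20*log10(151.7) = 43.62
20*log10(12.5) = 21.94
FSPL = 158.0 dB

158.0 dB


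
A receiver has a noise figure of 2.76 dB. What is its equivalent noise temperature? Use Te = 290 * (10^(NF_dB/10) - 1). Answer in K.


NF_lin = 10^(2.76/10) = 1.887991
Te = 290 * (1.887991 - 1) = 257.5 K

257.5 K


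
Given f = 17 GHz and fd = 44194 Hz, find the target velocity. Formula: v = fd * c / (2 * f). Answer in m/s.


v = 44194 * 3e8 / (2 * 17000000000.0) = 389.9 m/s

389.9 m/s


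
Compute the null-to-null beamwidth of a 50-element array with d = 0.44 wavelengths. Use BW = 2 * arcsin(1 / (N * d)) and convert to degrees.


1/(N*d) = 1/(50*0.44) = 0.045455
BW = 2*arcsin(0.045455) = 5.2 degrees

5.2 degrees


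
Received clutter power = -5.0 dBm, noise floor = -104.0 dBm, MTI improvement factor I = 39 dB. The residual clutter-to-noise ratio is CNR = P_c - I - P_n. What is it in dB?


CNR = -5.0 - 39 - (-104.0) = 60.0 dB

60.0 dB


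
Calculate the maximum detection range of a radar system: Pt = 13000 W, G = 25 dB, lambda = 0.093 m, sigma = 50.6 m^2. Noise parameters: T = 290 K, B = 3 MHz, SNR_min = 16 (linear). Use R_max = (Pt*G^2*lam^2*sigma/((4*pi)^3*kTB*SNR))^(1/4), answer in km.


G_lin = 10^(25/10) = 316.227766
R^4 = 13000 * 316.227766^2 * 0.093^2 * 50.6 / ((4*pi)^3 * 1.38e-23 * 290 * 3000000.0 * 16)
R^4 = 1.49249e18 m^4
R_max = (1.49249e18)^(1/4) = 34952.5 m = 35.0 km

35.0 km


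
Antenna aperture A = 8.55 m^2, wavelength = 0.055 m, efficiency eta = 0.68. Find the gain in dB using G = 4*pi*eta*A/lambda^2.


G_linear = 4*pi*0.68*8.55/0.055^2 = 24152.36
G_dB = 10*log10(24152.36) = 43.8 dB

43.8 dB


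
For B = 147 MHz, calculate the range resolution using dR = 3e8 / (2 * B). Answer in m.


dR = 3e8 / (2 * 147000000.0) = 1.02 m

1.02 m


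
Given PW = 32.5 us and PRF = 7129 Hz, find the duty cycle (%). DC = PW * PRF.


DC = 32.5e-6 * 7129 * 100 = 23.17%

23.17%


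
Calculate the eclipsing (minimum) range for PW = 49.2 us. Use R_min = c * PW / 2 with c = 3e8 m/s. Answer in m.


R_min = 3e8 * 49.2e-6 / 2 = 7380.0 m

7380.0 m


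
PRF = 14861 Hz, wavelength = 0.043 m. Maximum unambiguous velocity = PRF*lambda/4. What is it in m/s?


V_ua = 14861 * 0.043 / 4 = 159.8 m/s

159.8 m/s


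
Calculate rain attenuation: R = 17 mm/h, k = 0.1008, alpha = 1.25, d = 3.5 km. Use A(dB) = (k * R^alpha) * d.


gamma = 0.1008 * 17^1.25 = 3.479539 dB/km
A = 3.479539 * 3.5 = 12.18 dB

12.18 dB


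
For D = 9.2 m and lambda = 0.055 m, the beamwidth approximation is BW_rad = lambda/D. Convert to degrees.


BW_rad = 0.055 / 9.2 = 0.005978
BW_deg = 0.34 degrees

0.34 degrees


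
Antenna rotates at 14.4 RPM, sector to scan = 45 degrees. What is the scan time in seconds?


t = 45 / (14.4 * 360) * 60 = 0.52 s

0.52 s


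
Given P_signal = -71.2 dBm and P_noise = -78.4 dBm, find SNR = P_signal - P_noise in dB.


SNR = -71.2 - (-78.4) = 7.2 dB

7.2 dB


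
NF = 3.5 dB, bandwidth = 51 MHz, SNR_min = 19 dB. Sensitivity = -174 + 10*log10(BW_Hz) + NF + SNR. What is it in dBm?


10*log10(51000000.0) = 77.08
S = -174 + 77.08 + 3.5 + 19 = -74.4 dBm

-74.4 dBm


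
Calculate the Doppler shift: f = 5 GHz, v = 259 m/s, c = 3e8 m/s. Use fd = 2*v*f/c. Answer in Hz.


fd = 2 * 259 * 5000000000.0 / 3e8 = 8633.3 Hz

8633.3 Hz


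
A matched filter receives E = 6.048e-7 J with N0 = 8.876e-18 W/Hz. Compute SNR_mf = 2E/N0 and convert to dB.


SNR_lin = 2 * 6.048e-7 / 8.876e-18 = 1.363e11
SNR_dB = 10*log10(1.363e11) = 111.3 dB

111.3 dB


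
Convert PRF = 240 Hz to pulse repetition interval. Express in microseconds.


PRI = 1/240 = 0.0041666667 s = 4166.7 us

4166.7 us


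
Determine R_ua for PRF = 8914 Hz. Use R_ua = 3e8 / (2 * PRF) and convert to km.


R_ua = 3e8 / (2 * 8914) = 16827.5 m = 16.8 km

16.8 km


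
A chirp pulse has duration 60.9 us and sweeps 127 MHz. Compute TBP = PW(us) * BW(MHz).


TBP = 60.9 * 127 = 7734.3

7734.3


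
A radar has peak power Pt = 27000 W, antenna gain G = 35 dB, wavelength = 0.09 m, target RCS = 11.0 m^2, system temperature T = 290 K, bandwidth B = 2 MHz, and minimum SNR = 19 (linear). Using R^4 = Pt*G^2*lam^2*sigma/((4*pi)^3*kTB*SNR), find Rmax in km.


G_lin = 10^(35/10) = 3162.27766
R^4 = 27000 * 3162.27766^2 * 0.09^2 * 11.0 / ((4*pi)^3 * 1.38e-23 * 290 * 2000000.0 * 19)
R^4 = 7.9717e19 m^4
R_max = (7.9717e19)^(1/4) = 94490.4 m = 94.5 km

94.5 km


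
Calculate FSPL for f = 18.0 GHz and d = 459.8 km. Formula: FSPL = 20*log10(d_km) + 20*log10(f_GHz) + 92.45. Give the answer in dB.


20*log10(459.8) = 53.25
20*log10(18.0) = 25.11
FSPL = 170.8 dB

170.8 dB


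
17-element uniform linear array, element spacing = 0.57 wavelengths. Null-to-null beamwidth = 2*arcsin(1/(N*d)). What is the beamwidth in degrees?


1/(N*d) = 1/(17*0.57) = 0.103199
BW = 2*arcsin(0.103199) = 11.8 degrees

11.8 degrees


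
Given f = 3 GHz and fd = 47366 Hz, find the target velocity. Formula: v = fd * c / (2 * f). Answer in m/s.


v = 47366 * 3e8 / (2 * 3000000000.0) = 2368.3 m/s

2368.3 m/s


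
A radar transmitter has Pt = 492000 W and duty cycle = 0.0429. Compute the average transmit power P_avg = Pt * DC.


P_avg = 492000 * 0.0429 = 21106.8 W

21106.8 W


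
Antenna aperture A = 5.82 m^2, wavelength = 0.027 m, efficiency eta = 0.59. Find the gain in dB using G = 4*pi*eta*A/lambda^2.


G_linear = 4*pi*0.59*5.82/0.027^2 = 59191.23
G_dB = 10*log10(59191.23) = 47.7 dB

47.7 dB


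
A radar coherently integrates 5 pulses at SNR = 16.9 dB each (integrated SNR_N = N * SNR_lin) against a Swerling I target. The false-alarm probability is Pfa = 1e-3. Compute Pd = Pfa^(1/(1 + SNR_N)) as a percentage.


SNR_lin = 10^(16.9/10) = 48.97788
SNR_N = 5 * 48.97788 = 244.8894
1/(1 + SNR_N) = 1/245.8894 = 0.0040669
Pd = (1e-3)^0.0040669 = 0.9723
Pd = 97.2%

97.2%


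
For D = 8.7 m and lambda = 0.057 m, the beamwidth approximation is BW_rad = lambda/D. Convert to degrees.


BW_rad = 0.057 / 8.7 = 0.006552
BW_deg = 0.38 degrees

0.38 degrees


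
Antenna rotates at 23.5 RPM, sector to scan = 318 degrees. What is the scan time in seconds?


t = 318 / (23.5 * 360) * 60 = 2.26 s

2.26 s


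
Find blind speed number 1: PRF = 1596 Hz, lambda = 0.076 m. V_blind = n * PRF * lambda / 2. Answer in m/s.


V_blind = 1 * 1596 * 0.076 / 2 = 60.6 m/s

60.6 m/s


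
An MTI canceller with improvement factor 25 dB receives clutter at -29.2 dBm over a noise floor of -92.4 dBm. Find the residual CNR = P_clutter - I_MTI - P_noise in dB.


CNR = -29.2 - 25 - (-92.4) = 38.2 dB

38.2 dB


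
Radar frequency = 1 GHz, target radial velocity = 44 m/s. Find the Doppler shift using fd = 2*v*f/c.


fd = 2 * 44 * 1000000000.0 / 3e8 = 293.3 Hz

293.3 Hz


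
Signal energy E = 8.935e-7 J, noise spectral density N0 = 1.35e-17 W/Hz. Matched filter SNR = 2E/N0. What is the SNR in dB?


SNR_lin = 2 * 8.935e-7 / 1.35e-17 = 1.324e11
SNR_dB = 10*log10(1.324e11) = 111.2 dB

111.2 dB


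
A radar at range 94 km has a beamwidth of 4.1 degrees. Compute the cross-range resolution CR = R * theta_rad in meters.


BW_rad = 0.071558499
CR = 94000 * 0.071558499 = 6726.5 m

6726.5 m


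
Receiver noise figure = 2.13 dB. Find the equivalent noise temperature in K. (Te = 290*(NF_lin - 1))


NF_lin = 10^(2.13/10) = 1.633052
Te = 290 * (1.633052 - 1) = 183.6 K

183.6 K


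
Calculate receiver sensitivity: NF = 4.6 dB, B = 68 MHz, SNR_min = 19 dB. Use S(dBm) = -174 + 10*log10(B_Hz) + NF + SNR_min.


10*log10(68000000.0) = 78.33
S = -174 + 78.33 + 4.6 + 19 = -72.1 dBm

-72.1 dBm


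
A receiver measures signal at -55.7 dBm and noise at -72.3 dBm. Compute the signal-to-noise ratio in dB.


SNR = -55.7 - (-72.3) = 16.6 dB

16.6 dB


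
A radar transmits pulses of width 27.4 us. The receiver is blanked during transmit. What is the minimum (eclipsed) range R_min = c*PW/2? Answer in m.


R_min = 3e8 * 27.4e-6 / 2 = 4110.0 m

4110.0 m


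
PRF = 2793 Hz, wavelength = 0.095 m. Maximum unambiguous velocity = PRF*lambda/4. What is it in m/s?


V_ua = 2793 * 0.095 / 4 = 66.3 m/s

66.3 m/s


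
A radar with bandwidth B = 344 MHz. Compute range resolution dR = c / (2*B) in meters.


dR = 3e8 / (2 * 344000000.0) = 0.44 m

0.44 m


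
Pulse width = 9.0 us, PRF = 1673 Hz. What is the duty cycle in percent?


DC = 9.0e-6 * 1673 * 100 = 1.51%

1.51%


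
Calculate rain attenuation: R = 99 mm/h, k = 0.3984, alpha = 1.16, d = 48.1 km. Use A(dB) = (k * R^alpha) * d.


gamma = 0.3984 * 99^1.16 = 82.272777 dB/km
A = 82.272777 * 48.1 = 3957.32 dB

3957.32 dB


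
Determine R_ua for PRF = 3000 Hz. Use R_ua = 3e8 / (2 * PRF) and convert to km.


R_ua = 3e8 / (2 * 3000) = 50000.0 m = 50.0 km

50.0 km


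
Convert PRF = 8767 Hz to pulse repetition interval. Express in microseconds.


PRI = 1/8767 = 0.0001140641 s = 114.1 us

114.1 us


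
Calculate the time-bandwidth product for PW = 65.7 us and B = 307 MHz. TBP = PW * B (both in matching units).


TBP = 65.7 * 307 = 20169.9

20169.9


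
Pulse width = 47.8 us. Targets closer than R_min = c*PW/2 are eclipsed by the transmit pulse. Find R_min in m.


R_min = 3e8 * 47.8e-6 / 2 = 7170.0 m

7170.0 m


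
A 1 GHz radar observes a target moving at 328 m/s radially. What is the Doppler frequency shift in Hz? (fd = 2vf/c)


fd = 2 * 328 * 1000000000.0 / 3e8 = 2186.7 Hz

2186.7 Hz


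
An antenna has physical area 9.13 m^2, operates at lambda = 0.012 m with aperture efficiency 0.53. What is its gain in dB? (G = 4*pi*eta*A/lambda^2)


G_linear = 4*pi*0.53*9.13/0.012^2 = 422273.69
G_dB = 10*log10(422273.69) = 56.3 dB

56.3 dB


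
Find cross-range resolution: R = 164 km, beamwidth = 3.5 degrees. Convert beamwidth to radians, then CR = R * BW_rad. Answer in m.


BW_rad = 0.061086524
CR = 164000 * 0.061086524 = 10018.2 m

10018.2 m


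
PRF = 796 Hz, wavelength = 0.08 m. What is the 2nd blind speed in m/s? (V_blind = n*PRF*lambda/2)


V_blind = 2 * 796 * 0.08 / 2 = 63.7 m/s

63.7 m/s


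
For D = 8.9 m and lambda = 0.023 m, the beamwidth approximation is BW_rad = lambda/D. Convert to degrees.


BW_rad = 0.023 / 8.9 = 0.002584
BW_deg = 0.15 degrees

0.15 degrees


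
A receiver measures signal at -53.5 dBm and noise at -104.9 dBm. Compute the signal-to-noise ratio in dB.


SNR = -53.5 - (-104.9) = 51.4 dB

51.4 dB


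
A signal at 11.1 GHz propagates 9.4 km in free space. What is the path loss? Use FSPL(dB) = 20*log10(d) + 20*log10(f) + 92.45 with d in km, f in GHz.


20*log10(9.4) = 19.46
20*log10(11.1) = 20.91
FSPL = 132.8 dB

132.8 dB


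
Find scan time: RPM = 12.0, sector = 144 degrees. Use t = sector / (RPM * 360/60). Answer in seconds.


t = 144 / (12.0 * 360) * 60 = 2.0 s

2.0 s


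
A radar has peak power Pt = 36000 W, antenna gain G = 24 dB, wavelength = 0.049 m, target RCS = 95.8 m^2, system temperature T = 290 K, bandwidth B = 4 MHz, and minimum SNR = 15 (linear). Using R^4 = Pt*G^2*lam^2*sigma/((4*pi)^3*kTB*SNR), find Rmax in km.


G_lin = 10^(24/10) = 251.188643
R^4 = 36000 * 251.188643^2 * 0.049^2 * 95.8 / ((4*pi)^3 * 1.38e-23 * 290 * 4000000.0 * 15)
R^4 = 1.09648e18 m^4
R_max = (1.09648e18)^(1/4) = 32359.4 m = 32.4 km

32.4 km


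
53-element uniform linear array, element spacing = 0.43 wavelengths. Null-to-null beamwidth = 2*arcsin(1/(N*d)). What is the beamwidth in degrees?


1/(N*d) = 1/(53*0.43) = 0.043879
BW = 2*arcsin(0.043879) = 5.0 degrees

5.0 degrees


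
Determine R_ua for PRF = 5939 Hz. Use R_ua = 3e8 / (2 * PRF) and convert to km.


R_ua = 3e8 / (2 * 5939) = 25256.8 m = 25.3 km

25.3 km


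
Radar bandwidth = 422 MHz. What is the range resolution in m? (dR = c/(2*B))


dR = 3e8 / (2 * 422000000.0) = 0.36 m

0.36 m


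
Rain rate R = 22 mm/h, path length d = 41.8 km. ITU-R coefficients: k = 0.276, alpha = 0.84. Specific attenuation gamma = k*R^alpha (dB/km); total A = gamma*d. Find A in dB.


gamma = 0.276 * 22^0.84 = 3.702918 dB/km
A = 3.702918 * 41.8 = 154.78 dB

154.78 dB


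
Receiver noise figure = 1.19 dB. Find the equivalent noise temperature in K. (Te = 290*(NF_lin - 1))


NF_lin = 10^(1.19/10) = 1.315225
Te = 290 * (1.315225 - 1) = 91.4 K

91.4 K


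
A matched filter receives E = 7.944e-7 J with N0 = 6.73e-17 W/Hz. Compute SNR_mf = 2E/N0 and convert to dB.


SNR_lin = 2 * 7.944e-7 / 6.73e-17 = 2.361e10
SNR_dB = 10*log10(2.361e10) = 103.7 dB

103.7 dB


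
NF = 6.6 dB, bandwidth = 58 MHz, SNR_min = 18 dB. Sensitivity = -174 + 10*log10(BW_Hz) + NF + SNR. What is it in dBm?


10*log10(58000000.0) = 77.63
S = -174 + 77.63 + 6.6 + 18 = -71.8 dBm

-71.8 dBm


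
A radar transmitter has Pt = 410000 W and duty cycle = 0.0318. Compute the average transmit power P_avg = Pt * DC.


P_avg = 410000 * 0.0318 = 13038.0 W

13038.0 W


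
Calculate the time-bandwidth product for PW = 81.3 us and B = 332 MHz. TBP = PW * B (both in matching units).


TBP = 81.3 * 332 = 26991.6

26991.6


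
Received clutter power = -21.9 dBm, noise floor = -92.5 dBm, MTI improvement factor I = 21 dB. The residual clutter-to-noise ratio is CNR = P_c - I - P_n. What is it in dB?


CNR = -21.9 - 21 - (-92.5) = 49.6 dB

49.6 dB


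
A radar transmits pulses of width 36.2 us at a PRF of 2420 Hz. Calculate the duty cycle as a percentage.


DC = 36.2e-6 * 2420 * 100 = 8.76%

8.76%


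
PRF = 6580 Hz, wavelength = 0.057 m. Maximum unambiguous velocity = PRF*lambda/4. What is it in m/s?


V_ua = 6580 * 0.057 / 4 = 93.8 m/s

93.8 m/s


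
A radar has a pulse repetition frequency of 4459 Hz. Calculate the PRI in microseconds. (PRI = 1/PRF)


PRI = 1/4459 = 0.0002242655 s = 224.3 us

224.3 us


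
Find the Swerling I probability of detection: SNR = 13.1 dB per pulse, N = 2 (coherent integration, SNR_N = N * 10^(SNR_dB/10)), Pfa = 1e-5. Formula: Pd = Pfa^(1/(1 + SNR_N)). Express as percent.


SNR_lin = 10^(13.1/10) = 20.41738
SNR_N = 2 * 20.41738 = 40.83476
1/(1 + SNR_N) = 1/41.83476 = 0.0239036
Pd = (1e-5)^0.0239036 = 0.75942
Pd = 75.9%

75.9%


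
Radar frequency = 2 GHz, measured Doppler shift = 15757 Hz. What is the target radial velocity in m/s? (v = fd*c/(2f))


v = 15757 * 3e8 / (2 * 2000000000.0) = 1181.8 m/s

1181.8 m/s


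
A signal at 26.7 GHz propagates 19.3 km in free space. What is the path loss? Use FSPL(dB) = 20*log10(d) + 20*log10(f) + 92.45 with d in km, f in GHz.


20*log10(19.3) = 25.71
20*log10(26.7) = 28.53
FSPL = 146.7 dB

146.7 dB


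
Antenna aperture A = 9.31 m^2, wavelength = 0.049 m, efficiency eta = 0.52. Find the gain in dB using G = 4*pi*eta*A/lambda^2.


G_linear = 4*pi*0.52*9.31/0.049^2 = 25337.91
G_dB = 10*log10(25337.91) = 44.0 dB

44.0 dB


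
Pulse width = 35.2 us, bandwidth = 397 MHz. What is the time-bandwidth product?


TBP = 35.2 * 397 = 13974.4

13974.4


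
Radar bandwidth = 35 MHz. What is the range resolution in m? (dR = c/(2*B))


dR = 3e8 / (2 * 35000000.0) = 4.29 m

4.29 m


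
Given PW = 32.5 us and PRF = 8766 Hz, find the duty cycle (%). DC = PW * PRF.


DC = 32.5e-6 * 8766 * 100 = 28.49%

28.49%


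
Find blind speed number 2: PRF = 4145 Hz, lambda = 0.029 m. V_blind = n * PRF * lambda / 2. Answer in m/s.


V_blind = 2 * 4145 * 0.029 / 2 = 120.2 m/s

120.2 m/s


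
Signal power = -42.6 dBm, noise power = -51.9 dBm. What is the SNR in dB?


SNR = -42.6 - (-51.9) = 9.3 dB

9.3 dB


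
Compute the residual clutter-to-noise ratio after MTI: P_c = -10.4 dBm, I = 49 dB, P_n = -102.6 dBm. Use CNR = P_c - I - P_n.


CNR = -10.4 - 49 - (-102.6) = 43.2 dB

43.2 dB


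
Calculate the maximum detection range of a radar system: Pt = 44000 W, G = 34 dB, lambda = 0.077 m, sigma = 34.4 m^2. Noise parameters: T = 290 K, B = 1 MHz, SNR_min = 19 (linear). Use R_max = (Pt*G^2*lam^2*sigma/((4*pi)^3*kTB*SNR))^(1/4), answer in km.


G_lin = 10^(34/10) = 2511.886432
R^4 = 44000 * 2511.886432^2 * 0.077^2 * 34.4 / ((4*pi)^3 * 1.38e-23 * 290 * 1000000.0 * 19)
R^4 = 3.7526e20 m^4
R_max = (3.7526e20)^(1/4) = 139182.0 m = 139.2 km

139.2 km


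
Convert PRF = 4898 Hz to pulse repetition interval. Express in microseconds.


PRI = 1/4898 = 0.000204165 s = 204.2 us

204.2 us


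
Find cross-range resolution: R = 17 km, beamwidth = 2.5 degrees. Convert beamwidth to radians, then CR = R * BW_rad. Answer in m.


BW_rad = 0.043633231
CR = 17000 * 0.043633231 = 741.8 m

741.8 m


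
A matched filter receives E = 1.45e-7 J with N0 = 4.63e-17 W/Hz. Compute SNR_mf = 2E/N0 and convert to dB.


SNR_lin = 2 * 1.45e-7 / 4.63e-17 = 6.263e9
SNR_dB = 10*log10(6.263e9) = 98.0 dB

98.0 dB


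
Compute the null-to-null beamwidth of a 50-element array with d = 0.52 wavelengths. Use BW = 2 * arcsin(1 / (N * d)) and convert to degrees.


1/(N*d) = 1/(50*0.52) = 0.038462
BW = 2*arcsin(0.038462) = 4.4 degrees

4.4 degrees


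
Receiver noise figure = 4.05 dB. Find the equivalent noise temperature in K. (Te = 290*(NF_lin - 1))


NF_lin = 10^(4.05/10) = 2.540973
Te = 290 * (2.540973 - 1) = 446.9 K

446.9 K


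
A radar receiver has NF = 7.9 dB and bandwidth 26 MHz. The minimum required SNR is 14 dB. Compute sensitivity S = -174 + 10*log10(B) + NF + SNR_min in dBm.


10*log10(26000000.0) = 74.15
S = -174 + 74.15 + 7.9 + 14 = -78.0 dBm

-78.0 dBm


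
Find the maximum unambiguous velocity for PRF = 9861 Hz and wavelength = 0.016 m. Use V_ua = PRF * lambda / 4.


V_ua = 9861 * 0.016 / 4 = 39.4 m/s

39.4 m/s


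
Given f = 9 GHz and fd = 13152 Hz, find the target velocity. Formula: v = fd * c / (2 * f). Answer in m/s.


v = 13152 * 3e8 / (2 * 9000000000.0) = 219.2 m/s

219.2 m/s


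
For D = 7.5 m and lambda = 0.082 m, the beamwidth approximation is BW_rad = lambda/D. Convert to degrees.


BW_rad = 0.082 / 7.5 = 0.010933
BW_deg = 0.63 degrees

0.63 degrees


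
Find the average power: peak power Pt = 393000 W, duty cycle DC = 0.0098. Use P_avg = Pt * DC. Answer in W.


P_avg = 393000 * 0.0098 = 3851.4 W

3851.4 W


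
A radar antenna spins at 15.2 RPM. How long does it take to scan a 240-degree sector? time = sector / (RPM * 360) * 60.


t = 240 / (15.2 * 360) * 60 = 2.63 s

2.63 s


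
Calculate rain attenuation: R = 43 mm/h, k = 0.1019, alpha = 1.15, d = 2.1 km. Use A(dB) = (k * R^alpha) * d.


gamma = 0.1019 * 43^1.15 = 7.703053 dB/km
A = 7.703053 * 2.1 = 16.18 dB

16.18 dB


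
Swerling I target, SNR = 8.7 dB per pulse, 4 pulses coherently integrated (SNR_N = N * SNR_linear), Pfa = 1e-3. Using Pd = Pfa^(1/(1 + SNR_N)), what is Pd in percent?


SNR_lin = 10^(8.7/10) = 7.4131
SNR_N = 4 * 7.4131 = 29.6524
1/(1 + SNR_N) = 1/30.6524 = 0.0326239
Pd = (1e-3)^0.0326239 = 0.79823
Pd = 79.8%

79.8%


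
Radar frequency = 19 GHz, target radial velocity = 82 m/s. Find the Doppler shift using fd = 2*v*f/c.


fd = 2 * 82 * 19000000000.0 / 3e8 = 10386.7 Hz

10386.7 Hz


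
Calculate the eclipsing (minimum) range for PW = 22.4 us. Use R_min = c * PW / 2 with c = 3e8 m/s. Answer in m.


R_min = 3e8 * 22.4e-6 / 2 = 3360.0 m

3360.0 m


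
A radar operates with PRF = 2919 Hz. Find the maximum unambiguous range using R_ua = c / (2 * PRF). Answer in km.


R_ua = 3e8 / (2 * 2919) = 51387.5 m = 51.4 km

51.4 km


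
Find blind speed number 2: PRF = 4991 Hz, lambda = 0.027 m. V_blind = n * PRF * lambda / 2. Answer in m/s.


V_blind = 2 * 4991 * 0.027 / 2 = 134.8 m/s

134.8 m/s


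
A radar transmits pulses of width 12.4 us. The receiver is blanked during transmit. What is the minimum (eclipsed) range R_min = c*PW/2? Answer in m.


R_min = 3e8 * 12.4e-6 / 2 = 1860.0 m

1860.0 m


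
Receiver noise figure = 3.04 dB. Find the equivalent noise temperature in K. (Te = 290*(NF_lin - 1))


NF_lin = 10^(3.04/10) = 2.013724
Te = 290 * (2.013724 - 1) = 294.0 K

294.0 K


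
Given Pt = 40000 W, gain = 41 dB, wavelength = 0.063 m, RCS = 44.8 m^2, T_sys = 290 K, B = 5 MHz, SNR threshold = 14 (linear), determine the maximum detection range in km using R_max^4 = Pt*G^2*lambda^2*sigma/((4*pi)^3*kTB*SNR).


G_lin = 10^(41/10) = 12589.254118
R^4 = 40000 * 12589.254118^2 * 0.063^2 * 44.8 / ((4*pi)^3 * 1.38e-23 * 290 * 5000000.0 * 14)
R^4 = 2.02775e21 m^4
R_max = (2.02775e21)^(1/4) = 212204.0 m = 212.2 km

212.2 km


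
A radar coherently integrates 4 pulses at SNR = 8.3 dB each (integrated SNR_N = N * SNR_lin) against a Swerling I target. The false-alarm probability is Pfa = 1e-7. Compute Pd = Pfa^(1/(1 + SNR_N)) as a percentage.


SNR_lin = 10^(8.3/10) = 6.76083
SNR_N = 4 * 6.76083 = 27.04332
1/(1 + SNR_N) = 1/28.04332 = 0.0356591
Pd = (1e-7)^0.0356591 = 0.56284
Pd = 56.3%

56.3%


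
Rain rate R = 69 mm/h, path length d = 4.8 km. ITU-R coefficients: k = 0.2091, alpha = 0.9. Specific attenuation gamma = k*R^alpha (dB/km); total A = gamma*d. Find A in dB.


gamma = 0.2091 * 69^0.9 = 9.447529 dB/km
A = 9.447529 * 4.8 = 45.35 dB

45.35 dB


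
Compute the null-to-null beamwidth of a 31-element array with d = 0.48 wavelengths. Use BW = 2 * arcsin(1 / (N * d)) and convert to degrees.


1/(N*d) = 1/(31*0.48) = 0.067204
BW = 2*arcsin(0.067204) = 7.7 degrees

7.7 degrees


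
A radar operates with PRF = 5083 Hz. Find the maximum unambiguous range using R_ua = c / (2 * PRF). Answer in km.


R_ua = 3e8 / (2 * 5083) = 29510.1 m = 29.5 km

29.5 km


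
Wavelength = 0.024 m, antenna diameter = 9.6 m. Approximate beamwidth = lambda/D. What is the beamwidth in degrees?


BW_rad = 0.024 / 9.6 = 0.0025
BW_deg = 0.14 degrees

0.14 degrees


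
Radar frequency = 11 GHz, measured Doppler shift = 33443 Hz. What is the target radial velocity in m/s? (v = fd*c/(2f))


v = 33443 * 3e8 / (2 * 11000000000.0) = 456.0 m/s

456.0 m/s


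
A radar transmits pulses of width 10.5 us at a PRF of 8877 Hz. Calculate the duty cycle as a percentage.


DC = 10.5e-6 * 8877 * 100 = 9.32%

9.32%


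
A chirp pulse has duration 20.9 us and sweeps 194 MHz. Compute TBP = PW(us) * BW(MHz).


TBP = 20.9 * 194 = 4054.6

4054.6


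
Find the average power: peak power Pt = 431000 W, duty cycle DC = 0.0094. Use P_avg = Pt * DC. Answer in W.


P_avg = 431000 * 0.0094 = 4051.4 W

4051.4 W


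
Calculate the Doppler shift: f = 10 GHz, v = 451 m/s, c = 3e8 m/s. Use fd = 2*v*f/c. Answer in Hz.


fd = 2 * 451 * 10000000000.0 / 3e8 = 30066.7 Hz

30066.7 Hz


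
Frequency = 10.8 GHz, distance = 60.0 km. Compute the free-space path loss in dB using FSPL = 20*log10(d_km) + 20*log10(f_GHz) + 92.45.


20*log10(60.0) = 35.56
20*log10(10.8) = 20.67
FSPL = 148.7 dB

148.7 dB


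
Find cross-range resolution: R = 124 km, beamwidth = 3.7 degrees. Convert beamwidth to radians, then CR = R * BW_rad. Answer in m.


BW_rad = 0.064577182
CR = 124000 * 0.064577182 = 8007.6 m

8007.6 m


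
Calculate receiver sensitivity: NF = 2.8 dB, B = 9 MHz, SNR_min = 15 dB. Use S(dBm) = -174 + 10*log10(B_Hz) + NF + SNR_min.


10*log10(9000000.0) = 69.54
S = -174 + 69.54 + 2.8 + 15 = -86.7 dBm

-86.7 dBm


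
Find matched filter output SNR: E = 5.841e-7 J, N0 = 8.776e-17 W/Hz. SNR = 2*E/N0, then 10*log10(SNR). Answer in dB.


SNR_lin = 2 * 5.841e-7 / 8.776e-17 = 1.331e10
SNR_dB = 10*log10(1.331e10) = 101.2 dB

101.2 dB


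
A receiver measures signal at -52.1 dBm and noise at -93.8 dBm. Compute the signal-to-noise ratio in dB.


SNR = -52.1 - (-93.8) = 41.7 dB

41.7 dB


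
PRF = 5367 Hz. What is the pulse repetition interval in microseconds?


PRI = 1/5367 = 0.0001863238 s = 186.3 us

186.3 us


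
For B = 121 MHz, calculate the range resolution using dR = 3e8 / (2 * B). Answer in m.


dR = 3e8 / (2 * 121000000.0) = 1.24 m

1.24 m


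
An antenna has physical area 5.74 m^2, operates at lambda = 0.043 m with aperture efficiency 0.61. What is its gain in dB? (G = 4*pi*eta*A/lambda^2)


G_linear = 4*pi*0.61*5.74/0.043^2 = 23796.59
G_dB = 10*log10(23796.59) = 43.8 dB

43.8 dB


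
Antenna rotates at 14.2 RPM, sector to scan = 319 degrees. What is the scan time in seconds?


t = 319 / (14.2 * 360) * 60 = 3.74 s

3.74 s


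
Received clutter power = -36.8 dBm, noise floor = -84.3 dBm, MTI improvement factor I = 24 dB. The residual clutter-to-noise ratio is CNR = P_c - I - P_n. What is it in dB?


CNR = -36.8 - 24 - (-84.3) = 23.5 dB

23.5 dB


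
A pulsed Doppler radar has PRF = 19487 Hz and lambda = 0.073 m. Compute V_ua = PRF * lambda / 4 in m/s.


V_ua = 19487 * 0.073 / 4 = 355.6 m/s

355.6 m/s


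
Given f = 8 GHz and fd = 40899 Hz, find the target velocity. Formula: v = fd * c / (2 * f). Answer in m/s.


v = 40899 * 3e8 / (2 * 8000000000.0) = 766.9 m/s

766.9 m/s


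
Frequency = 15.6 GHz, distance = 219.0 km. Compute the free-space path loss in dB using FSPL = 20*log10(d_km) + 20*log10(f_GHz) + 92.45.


20*log10(219.0) = 46.81
20*log10(15.6) = 23.86
FSPL = 163.1 dB

163.1 dB


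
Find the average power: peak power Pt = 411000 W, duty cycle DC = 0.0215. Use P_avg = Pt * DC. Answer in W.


P_avg = 411000 * 0.0215 = 8836.5 W

8836.5 W


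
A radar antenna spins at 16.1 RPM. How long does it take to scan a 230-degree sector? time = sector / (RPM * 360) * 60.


t = 230 / (16.1 * 360) * 60 = 2.38 s

2.38 s


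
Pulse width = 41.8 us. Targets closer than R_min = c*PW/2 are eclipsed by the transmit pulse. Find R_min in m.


R_min = 3e8 * 41.8e-6 / 2 = 6270.0 m

6270.0 m


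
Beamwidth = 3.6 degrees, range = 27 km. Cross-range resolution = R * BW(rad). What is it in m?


BW_rad = 0.062831853
CR = 27000 * 0.062831853 = 1696.5 m

1696.5 m


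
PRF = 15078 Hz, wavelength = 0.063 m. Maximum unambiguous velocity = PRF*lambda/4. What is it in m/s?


V_ua = 15078 * 0.063 / 4 = 237.5 m/s

237.5 m/s


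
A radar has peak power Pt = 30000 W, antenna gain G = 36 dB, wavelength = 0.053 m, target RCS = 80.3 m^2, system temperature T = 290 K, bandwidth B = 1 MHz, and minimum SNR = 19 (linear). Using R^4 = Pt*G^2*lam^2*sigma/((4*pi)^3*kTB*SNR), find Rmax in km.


G_lin = 10^(36/10) = 3981.071706
R^4 = 30000 * 3981.071706^2 * 0.053^2 * 80.3 / ((4*pi)^3 * 1.38e-23 * 290 * 1000000.0 * 19)
R^4 = 7.10769e20 m^4
R_max = (7.10769e20)^(1/4) = 163279.7 m = 163.3 km

163.3 km


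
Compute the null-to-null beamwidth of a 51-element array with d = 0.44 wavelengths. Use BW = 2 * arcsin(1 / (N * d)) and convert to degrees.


1/(N*d) = 1/(51*0.44) = 0.044563
BW = 2*arcsin(0.044563) = 5.1 degrees

5.1 degrees


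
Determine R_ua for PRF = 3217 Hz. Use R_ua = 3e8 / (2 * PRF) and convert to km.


R_ua = 3e8 / (2 * 3217) = 46627.3 m = 46.6 km

46.6 km


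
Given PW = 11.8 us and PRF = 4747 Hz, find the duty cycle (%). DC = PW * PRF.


DC = 11.8e-6 * 4747 * 100 = 5.6%

5.6%


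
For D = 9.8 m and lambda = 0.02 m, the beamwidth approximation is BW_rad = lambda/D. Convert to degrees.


BW_rad = 0.02 / 9.8 = 0.002041
BW_deg = 0.12 degrees

0.12 degrees


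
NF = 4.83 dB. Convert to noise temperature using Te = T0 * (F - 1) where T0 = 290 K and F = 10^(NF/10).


NF_lin = 10^(4.83/10) = 3.040885
Te = 290 * (3.040885 - 1) = 591.9 K

591.9 K


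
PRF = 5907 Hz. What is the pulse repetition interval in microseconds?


PRI = 1/5907 = 0.0001692907 s = 169.3 us

169.3 us


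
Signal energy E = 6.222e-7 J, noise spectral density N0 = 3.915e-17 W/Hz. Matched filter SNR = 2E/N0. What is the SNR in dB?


SNR_lin = 2 * 6.222e-7 / 3.915e-17 = 3.179e10
SNR_dB = 10*log10(3.179e10) = 105.0 dB

105.0 dB


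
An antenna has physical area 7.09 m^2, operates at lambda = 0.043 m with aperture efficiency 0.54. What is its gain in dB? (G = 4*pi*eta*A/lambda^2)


G_linear = 4*pi*0.54*7.09/0.043^2 = 26020.34
G_dB = 10*log10(26020.34) = 44.2 dB

44.2 dB


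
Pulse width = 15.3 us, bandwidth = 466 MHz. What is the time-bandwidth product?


TBP = 15.3 * 466 = 7129.8

7129.8


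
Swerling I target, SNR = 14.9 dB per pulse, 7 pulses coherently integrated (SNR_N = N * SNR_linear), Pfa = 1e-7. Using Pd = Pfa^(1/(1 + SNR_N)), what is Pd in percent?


SNR_lin = 10^(14.9/10) = 30.90295
SNR_N = 7 * 30.90295 = 216.32065
1/(1 + SNR_N) = 1/217.32065 = 0.0046015
Pd = (1e-7)^0.0046015 = 0.92852
Pd = 92.9%

92.9%


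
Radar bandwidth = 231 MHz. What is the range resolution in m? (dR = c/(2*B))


dR = 3e8 / (2 * 231000000.0) = 0.65 m

0.65 m


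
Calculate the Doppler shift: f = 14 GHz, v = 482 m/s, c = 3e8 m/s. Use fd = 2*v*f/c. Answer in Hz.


fd = 2 * 482 * 14000000000.0 / 3e8 = 44986.7 Hz

44986.7 Hz


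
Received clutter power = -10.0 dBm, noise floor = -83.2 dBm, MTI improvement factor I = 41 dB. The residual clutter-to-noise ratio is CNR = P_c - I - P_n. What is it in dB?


CNR = -10.0 - 41 - (-83.2) = 32.2 dB

32.2 dB


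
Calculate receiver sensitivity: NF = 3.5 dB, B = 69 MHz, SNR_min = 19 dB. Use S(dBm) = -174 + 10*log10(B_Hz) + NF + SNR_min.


10*log10(69000000.0) = 78.39
S = -174 + 78.39 + 3.5 + 19 = -73.1 dBm

-73.1 dBm


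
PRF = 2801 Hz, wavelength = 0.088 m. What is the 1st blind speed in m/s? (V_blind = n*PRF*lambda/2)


V_blind = 1 * 2801 * 0.088 / 2 = 123.2 m/s

123.2 m/s


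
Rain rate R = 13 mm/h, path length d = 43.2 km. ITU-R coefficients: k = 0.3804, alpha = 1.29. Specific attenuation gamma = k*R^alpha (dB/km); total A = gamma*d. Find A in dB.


gamma = 0.3804 * 13^1.29 = 10.404649 dB/km
A = 10.404649 * 43.2 = 449.48 dB

449.48 dB


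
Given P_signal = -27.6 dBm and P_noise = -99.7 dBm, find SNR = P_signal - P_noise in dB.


SNR = -27.6 - (-99.7) = 72.1 dB

72.1 dB


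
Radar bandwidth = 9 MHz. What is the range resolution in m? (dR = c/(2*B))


dR = 3e8 / (2 * 9000000.0) = 16.67 m

16.67 m


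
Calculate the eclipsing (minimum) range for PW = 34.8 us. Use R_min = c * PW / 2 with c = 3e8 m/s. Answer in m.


R_min = 3e8 * 34.8e-6 / 2 = 5220.0 m

5220.0 m


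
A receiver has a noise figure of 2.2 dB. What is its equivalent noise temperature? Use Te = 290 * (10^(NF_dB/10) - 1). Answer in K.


NF_lin = 10^(2.2/10) = 1.659587
Te = 290 * (1.659587 - 1) = 191.3 K

191.3 K


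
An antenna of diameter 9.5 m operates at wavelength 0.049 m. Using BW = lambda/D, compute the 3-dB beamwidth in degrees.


BW_rad = 0.049 / 9.5 = 0.005158
BW_deg = 0.3 degrees

0.3 degrees


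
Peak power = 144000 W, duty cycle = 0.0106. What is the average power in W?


P_avg = 144000 * 0.0106 = 1526.4 W

1526.4 W


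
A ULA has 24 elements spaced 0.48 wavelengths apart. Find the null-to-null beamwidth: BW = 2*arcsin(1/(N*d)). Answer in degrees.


1/(N*d) = 1/(24*0.48) = 0.086806
BW = 2*arcsin(0.086806) = 10.0 degrees

10.0 degrees


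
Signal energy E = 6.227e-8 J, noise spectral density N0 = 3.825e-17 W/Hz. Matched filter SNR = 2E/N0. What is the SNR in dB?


SNR_lin = 2 * 6.227e-8 / 3.825e-17 = 3.256e9
SNR_dB = 10*log10(3.256e9) = 95.1 dB

95.1 dB


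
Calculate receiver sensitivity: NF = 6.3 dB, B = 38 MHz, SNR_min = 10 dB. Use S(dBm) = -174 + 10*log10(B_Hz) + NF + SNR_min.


10*log10(38000000.0) = 75.8
S = -174 + 75.8 + 6.3 + 10 = -81.9 dBm

-81.9 dBm


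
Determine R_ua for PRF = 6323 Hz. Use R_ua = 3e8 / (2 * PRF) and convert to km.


R_ua = 3e8 / (2 * 6323) = 23722.9 m = 23.7 km

23.7 km


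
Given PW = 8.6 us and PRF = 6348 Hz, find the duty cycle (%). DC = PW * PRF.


DC = 8.6e-6 * 6348 * 100 = 5.46%

5.46%


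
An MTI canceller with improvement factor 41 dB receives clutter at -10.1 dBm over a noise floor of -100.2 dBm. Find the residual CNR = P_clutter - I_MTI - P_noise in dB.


CNR = -10.1 - 41 - (-100.2) = 49.1 dB

49.1 dB


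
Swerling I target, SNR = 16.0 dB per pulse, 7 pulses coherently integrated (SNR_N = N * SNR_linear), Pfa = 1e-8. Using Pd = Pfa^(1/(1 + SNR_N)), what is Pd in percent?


SNR_lin = 10^(16.0/10) = 39.81072
SNR_N = 7 * 39.81072 = 278.67504
1/(1 + SNR_N) = 1/279.67504 = 0.0035756
Pd = (1e-8)^0.0035756 = 0.93626
Pd = 93.6%

93.6%
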